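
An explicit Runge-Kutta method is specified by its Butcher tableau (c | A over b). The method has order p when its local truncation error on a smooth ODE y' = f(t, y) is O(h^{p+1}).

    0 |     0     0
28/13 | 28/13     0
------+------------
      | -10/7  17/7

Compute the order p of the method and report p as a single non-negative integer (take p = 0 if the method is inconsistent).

b = (-10/7, 17/7)
c = (0, 28/13)
Σ b_i: (-10/7)·1 + 17/7·1 = 1 ✓
b·c: 17/7·28/13 = 68/13 ≠ 1/2 ⇒ order 1.

1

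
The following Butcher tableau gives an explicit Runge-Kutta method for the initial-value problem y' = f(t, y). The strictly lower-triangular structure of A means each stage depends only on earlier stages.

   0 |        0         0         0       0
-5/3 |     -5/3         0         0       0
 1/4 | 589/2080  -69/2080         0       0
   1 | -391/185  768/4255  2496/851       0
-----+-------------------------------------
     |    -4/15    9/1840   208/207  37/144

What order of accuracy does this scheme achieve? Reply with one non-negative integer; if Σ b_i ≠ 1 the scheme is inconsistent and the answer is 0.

b = (-4/15, 9/1840, 208/207, 37/144)
c = (0, -5/3, 1/4, 1)
Ac = (0, 0, 23/416, 16/37)
Σ b_i: (-4/15)·1 + 9/1840·1 + 208/207·1 + 37/144·1 = 1 ✓
b·c: 9/1840·(-5/3) + 208/207·1/4 + 37/144·1 = 1/2 ✓
b·c²: 9/1840·25/9 + 208/207·1/16 + 37/144·1 = 1/3 ✓
b·Ac: 208/207·23/416 + 37/144·16/37 = 1/6 ✓
b·c³: 9/1840·(-125/27) + 208/207·1/64 + 37/144·1 = 1/4 ✓
b·(c∘Ac): 208/207·23/1664 + 37/144·16/37 = 1/8 ✓
b·Ac²: 208/207·(-115/1248) + 37/144·76/111 = 1/12 ✓
b·A²c: 37/144·6/37 = 1/24 ✓; 4 stages ⇒ order 4.

4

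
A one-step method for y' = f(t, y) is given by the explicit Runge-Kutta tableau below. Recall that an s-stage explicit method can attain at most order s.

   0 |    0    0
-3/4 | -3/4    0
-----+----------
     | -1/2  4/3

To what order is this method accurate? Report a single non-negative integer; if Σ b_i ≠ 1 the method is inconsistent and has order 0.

0

b = (-1/2, 4/3)
c = (0, -3/4)
Σ b_i: (-1/2)·1 + 4/3·1 = 5/6 ≠ 1 ⇒ order 0.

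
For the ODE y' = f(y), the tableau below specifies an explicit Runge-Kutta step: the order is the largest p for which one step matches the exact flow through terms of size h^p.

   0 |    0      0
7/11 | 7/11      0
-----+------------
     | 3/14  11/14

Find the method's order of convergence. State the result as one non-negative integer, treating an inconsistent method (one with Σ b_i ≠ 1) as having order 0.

2

b = (3/14, 11/14)
c = (0, 7/11)
Σ b_i: 3/14·1 + 11/14·1 = 1 ✓
b·c: 11/14·7/11 = 1/2 ✓; 2 stages ⇒ order 2.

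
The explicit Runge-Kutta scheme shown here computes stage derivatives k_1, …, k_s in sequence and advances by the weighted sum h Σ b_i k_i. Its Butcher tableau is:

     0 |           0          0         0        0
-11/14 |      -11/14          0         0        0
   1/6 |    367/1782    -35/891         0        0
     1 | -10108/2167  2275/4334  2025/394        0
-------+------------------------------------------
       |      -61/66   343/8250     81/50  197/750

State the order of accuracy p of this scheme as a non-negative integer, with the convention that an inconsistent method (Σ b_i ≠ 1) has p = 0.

4

b = (-61/66, 343/8250, 81/50, 197/750)
c = (0, -11/14, 1/6, 1)
Ac = (0, 0, 5/162, 175/394)
Σ b_i: (-61/66)·1 + 343/8250·1 + 81/50·1 + 197/750·1 = 1 ✓
b·c: 343/8250·(-11/14) + 81/50·1/6 + 197/750·1 = 1/2 ✓
b·c²: 343/8250·121/196 + 81/50·1/36 + 197/750·1 = 1/3 ✓
b·Ac: 81/50·5/162 + 197/750·175/394 = 1/6 ✓
b·c³: 343/8250·(-1331/2744) + 81/50·1/216 + 197/750·1 = 1/4 ✓
b·(c∘Ac): 81/50·5/972 + 197/750·175/394 = 1/8 ✓
b·Ac²: 81/50·(-55/2268) + 197/750·2575/5516 = 1/12 ✓
b·A²c: 197/750·125/788 = 1/24 ✓; 4 stages ⇒ order 4.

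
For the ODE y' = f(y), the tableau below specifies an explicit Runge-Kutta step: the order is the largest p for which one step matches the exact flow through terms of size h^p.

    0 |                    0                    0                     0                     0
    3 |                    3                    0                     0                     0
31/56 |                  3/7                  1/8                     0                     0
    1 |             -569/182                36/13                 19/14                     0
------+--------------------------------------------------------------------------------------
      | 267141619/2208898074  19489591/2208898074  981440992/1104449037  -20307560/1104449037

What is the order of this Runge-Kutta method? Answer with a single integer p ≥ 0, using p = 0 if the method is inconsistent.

b = (267141619/2208898074, 19489591/2208898074, 981440992/1104449037, -20307560/1104449037)
c = (0, 3, 31/56, 1)
Ac = (0, 0, 3/8, 92329/10192)
Σ b_i: 267141619/2208898074·1 + 19489591/2208898074·1 + 981440992/1104449037·1 + (-20307560/1104449037)·1 = 1 ✓
b·c: 19489591/2208898074·3 + 981440992/1104449037·31/56 + (-20307560/1104449037)·1 = 1/2 ✓
b·c²: 19489591/2208898074·9 + 981440992/1104449037·961/3136 + (-20307560/1104449037)·1 = 1/3 ✓
b·Ac: 981440992/1104449037·3/8 + (-20307560/1104449037)·92329/10192 = 1/6 ✓
b·c³: 19489591/2208898074·27 + 981440992/1104449037·29791/175616 + (-20307560/1104449037)·1 = 2182884181/5890394864 ≠ 1/4 ⇒ order 3.
b·(c∘Ac): 981440992/1104449037·93/448 + (-20307560/1104449037)·92329/10192 = 19771102/1104449037 ≠ 1/8
b·Ac²: 981440992/1104449037·9/8 + (-20307560/1104449037)·14462263/570752 = 66029446937/123698292144 ≠ 1/12
b·A²c: (-20307560/1104449037)·57/112 = -6890065/736299358 ≠ 1/24

3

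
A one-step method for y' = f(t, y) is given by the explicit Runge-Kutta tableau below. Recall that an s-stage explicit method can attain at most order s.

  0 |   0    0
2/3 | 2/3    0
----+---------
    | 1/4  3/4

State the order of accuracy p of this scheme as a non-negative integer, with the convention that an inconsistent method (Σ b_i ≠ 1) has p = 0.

b = (1/4, 3/4)
c = (0, 2/3)
Σ b_i: 1/4·1 + 3/4·1 = 1 ✓
b·c: 3/4·2/3 = 1/2 ✓; 2 stages ⇒ order 2.

2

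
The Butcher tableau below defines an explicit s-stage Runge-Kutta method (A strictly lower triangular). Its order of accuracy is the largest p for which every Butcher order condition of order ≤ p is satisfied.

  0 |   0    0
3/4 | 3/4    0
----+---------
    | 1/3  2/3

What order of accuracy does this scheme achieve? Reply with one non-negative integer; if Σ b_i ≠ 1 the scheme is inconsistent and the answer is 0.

b = (1/3, 2/3)
c = (0, 3/4)
Σ b_i: 1/3·1 + 2/3·1 = 1 ✓
b·c: 2/3·3/4 = 1/2 ✓; 2 stages ⇒ order 2.

2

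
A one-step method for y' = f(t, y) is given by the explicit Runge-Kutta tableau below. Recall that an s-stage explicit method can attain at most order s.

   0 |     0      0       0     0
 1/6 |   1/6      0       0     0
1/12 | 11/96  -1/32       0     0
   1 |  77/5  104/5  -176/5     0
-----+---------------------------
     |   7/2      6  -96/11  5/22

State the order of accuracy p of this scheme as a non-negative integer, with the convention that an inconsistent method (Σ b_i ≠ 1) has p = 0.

4

b = (7/2, 6, -96/11, 5/22)
c = (0, 1/6, 1/12, 1)
Ac = (0, 0, -1/192, 8/15)
Σ b_i: 7/2·1 + 6·1 + (-96/11)·1 + 5/22·1 = 1 ✓
b·c: 6·1/6 + (-96/11)·1/12 + 5/22·1 = 1/2 ✓
b·c²: 6·1/36 + (-96/11)·1/144 + 5/22·1 = 1/3 ✓
b·Ac: (-96/11)·(-1/192) + 5/22·8/15 = 1/6 ✓
b·c³: 6·1/216 + (-96/11)·1/1728 + 5/22·1 = 1/4 ✓
b·(c∘Ac): (-96/11)·(-1/2304) + 5/22·8/15 = 1/8 ✓
b·Ac²: (-96/11)·(-1/1152) + 5/22·1/3 = 1/12 ✓
b·A²c: 5/22·11/60 = 1/24 ✓; 4 stages ⇒ order 4.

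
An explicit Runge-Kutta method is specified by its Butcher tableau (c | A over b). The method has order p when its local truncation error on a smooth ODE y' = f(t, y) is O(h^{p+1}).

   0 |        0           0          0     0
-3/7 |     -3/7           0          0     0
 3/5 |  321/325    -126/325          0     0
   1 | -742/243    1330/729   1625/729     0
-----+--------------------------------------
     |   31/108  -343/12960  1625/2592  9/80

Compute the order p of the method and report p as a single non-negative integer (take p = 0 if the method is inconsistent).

4

b = (31/108, -343/12960, 1625/2592, 9/80)
c = (0, -3/7, 3/5, 1)
Ac = (0, 0, 54/325, 5/9)
Σ b_i: 31/108·1 + (-343/12960)·1 + 1625/2592·1 + 9/80·1 = 1 ✓
b·c: (-343/12960)·(-3/7) + 1625/2592·3/5 + 9/80·1 = 1/2 ✓
b·c²: (-343/12960)·9/49 + 1625/2592·9/25 + 9/80·1 = 1/3 ✓
b·Ac: 1625/2592·54/325 + 9/80·5/9 = 1/6 ✓
b·c³: (-343/12960)·(-27/343) + 1625/2592·27/125 + 9/80·1 = 1/4 ✓
b·(c∘Ac): 1625/2592·162/1625 + 9/80·5/9 = 1/8 ✓
b·Ac²: 1625/2592·(-162/2275) + 9/80·215/189 = 1/12 ✓
b·A²c: 9/80·10/27 = 1/24 ✓; 4 stages ⇒ order 4.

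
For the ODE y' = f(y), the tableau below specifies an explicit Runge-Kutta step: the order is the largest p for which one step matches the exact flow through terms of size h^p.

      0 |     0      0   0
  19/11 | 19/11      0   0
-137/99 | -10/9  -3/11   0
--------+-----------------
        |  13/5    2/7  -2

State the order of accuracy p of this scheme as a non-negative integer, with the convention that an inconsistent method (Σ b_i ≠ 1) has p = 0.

0

b = (13/5, 2/7, -2)
c = (0, 19/11, -137/99)
Ac = (0, 0, -57/121)
Σ b_i: 13/5·1 + 2/7·1 + (-2)·1 = 31/35 ≠ 1 ⇒ order 0.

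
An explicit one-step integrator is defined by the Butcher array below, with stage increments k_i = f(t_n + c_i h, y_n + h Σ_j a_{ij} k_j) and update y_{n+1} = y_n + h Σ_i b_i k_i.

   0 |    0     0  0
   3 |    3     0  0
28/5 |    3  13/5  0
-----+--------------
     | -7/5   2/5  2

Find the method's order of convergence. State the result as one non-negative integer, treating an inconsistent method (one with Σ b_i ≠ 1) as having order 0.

1

b = (-7/5, 2/5, 2)
c = (0, 3, 28/5)
Ac = (0, 0, 39/5)
Σ b_i: (-7/5)·1 + 2/5·1 + 2·1 = 1 ✓
b·c: 2/5·3 + 2·28/5 = 62/5 ≠ 1/2 ⇒ order 1.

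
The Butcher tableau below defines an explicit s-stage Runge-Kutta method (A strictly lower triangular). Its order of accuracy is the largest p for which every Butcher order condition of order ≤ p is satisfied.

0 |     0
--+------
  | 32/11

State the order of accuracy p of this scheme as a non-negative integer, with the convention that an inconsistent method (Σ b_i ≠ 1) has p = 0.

0

b = (32/11)
c = (0)
Σ b_i: 32/11·1 = 32/11 ≠ 1 ⇒ order 0.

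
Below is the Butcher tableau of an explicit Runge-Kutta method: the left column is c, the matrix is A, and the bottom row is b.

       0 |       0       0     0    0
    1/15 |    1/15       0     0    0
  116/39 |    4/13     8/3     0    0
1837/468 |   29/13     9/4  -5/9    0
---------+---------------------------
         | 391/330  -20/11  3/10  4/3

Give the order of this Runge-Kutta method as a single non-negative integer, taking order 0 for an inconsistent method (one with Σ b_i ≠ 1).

1

b = (391/330, -20/11, 3/10, 4/3)
c = (0, 1/15, 116/39, 1837/468)
Ac = (0, 0, 8/45, -10547/7020)
Σ b_i: 391/330·1 + (-20/11)·1 + 3/10·1 + 4/3·1 = 1 ✓
b·c: (-20/11)·1/15 + 3/10·116/39 + 4/3·1837/468 = 8917/1485 ≠ 1/2 ⇒ order 1.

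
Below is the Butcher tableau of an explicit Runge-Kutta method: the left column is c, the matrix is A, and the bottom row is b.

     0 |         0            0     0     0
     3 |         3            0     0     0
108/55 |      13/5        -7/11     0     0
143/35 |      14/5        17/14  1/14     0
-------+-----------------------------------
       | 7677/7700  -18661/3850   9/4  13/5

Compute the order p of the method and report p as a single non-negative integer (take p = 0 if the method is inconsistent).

2

b = (7677/7700, -18661/3850, 9/4, 13/5)
c = (0, 3, 108/55, 143/35)
Ac = (0, 0, -21/11, 2913/770)
Σ b_i: 7677/7700·1 + (-18661/3850)·1 + 9/4·1 + 13/5·1 = 1 ✓
b·c: (-18661/3850)·3 + 9/4·108/55 + 13/5·143/35 = 1/2 ✓
b·c²: (-18661/3850)·9 + 9/4·11664/3025 + 13/5·20449/1225 = 12531749/1482250 ≠ 1/3 ⇒ order 2.
b·Ac: 9/4·(-21/11) + 13/5·2913/770 = 42663/7700 ≠ 1/6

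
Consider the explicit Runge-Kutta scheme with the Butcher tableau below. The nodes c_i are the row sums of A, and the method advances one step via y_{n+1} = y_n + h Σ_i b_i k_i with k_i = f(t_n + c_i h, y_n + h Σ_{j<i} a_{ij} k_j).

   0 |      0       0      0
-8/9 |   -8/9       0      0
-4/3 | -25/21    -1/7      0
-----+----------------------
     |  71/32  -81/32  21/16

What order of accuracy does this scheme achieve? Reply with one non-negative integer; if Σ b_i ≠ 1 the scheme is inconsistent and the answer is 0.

b = (71/32, -81/32, 21/16)
c = (0, -8/9, -4/3)
Ac = (0, 0, 8/63)
Σ b_i: 71/32·1 + (-81/32)·1 + 21/16·1 = 1 ✓
b·c: (-81/32)·(-8/9) + 21/16·(-4/3) = 1/2 ✓
b·c²: (-81/32)·64/81 + 21/16·16/9 = 1/3 ✓
b·Ac: 21/16·8/63 = 1/6 ✓; 3 stages ⇒ order 3.

3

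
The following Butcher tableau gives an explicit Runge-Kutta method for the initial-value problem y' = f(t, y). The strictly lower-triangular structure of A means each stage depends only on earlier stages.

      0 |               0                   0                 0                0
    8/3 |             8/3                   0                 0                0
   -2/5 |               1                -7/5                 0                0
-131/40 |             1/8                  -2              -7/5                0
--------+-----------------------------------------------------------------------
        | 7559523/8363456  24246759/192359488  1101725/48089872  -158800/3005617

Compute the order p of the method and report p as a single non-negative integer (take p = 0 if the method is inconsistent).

3

b = (7559523/8363456, 24246759/192359488, 1101725/48089872, -158800/3005617)
c = (0, 8/3, -2/5, -131/40)
Ac = (0, 0, -56/15, -358/75)
Σ b_i: 7559523/8363456·1 + 24246759/192359488·1 + 1101725/48089872·1 + (-158800/3005617)·1 = 1 ✓
b·c: 24246759/192359488·8/3 + 1101725/48089872·(-2/5) + (-158800/3005617)·(-131/40) = 1/2 ✓
b·c²: 24246759/192359488·64/9 + 1101725/48089872·4/25 + (-158800/3005617)·17161/1600 = 1/3 ✓
b·Ac: 1101725/48089872·(-56/15) + (-158800/3005617)·(-358/75) = 1/6 ✓
b·c³: 24246759/192359488·512/27 + 1101725/48089872·(-8/125) + (-158800/3005617)·(-2248091/64000) = 798755089/188177760 ≠ 1/4 ⇒ order 3.
b·(c∘Ac): 1101725/48089872·112/75 + (-158800/3005617)·23449/1500 = -517313/653395 ≠ 1/8
b·Ac²: 1101725/48089872·(-448/45) + (-158800/3005617)·(-16252/1125) = 3147148/5880555 ≠ 1/12
b·A²c: (-158800/3005617)·392/75 = -2489984/9016851 ≠ 1/24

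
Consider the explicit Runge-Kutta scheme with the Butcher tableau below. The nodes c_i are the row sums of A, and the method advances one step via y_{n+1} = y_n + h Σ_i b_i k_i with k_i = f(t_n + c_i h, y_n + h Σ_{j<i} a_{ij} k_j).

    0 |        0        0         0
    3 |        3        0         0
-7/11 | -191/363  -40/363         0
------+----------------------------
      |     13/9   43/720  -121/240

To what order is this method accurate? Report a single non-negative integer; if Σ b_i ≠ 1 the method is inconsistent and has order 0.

b = (13/9, 43/720, -121/240)
c = (0, 3, -7/11)
Ac = (0, 0, -40/121)
Σ b_i: 13/9·1 + 43/720·1 + (-121/240)·1 = 1 ✓
b·c: 43/720·3 + (-121/240)·(-7/11) = 1/2 ✓
b·c²: 43/720·9 + (-121/240)·49/121 = 1/3 ✓
b·Ac: (-121/240)·(-40/121) = 1/6 ✓; 3 stages ⇒ order 3.

3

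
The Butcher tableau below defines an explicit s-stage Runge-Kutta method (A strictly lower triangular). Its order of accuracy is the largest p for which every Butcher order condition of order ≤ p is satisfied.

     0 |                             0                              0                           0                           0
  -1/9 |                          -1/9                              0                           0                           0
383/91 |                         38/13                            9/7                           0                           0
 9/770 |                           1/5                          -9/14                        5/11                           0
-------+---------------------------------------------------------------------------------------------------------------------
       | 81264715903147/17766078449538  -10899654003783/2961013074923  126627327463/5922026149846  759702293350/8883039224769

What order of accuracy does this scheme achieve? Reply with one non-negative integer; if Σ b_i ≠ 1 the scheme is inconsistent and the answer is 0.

b = (81264715903147/17766078449538, -10899654003783/2961013074923, 126627327463/5922026149846, 759702293350/8883039224769)
c = (0, -1/9, 383/91, 9/770)
Ac = (0, 0, -1/7, 3973/2002)
Σ b_i: 81264715903147/17766078449538·1 + (-10899654003783/2961013074923)·1 + 126627327463/5922026149846·1 + 759702293350/8883039224769·1 = 1 ✓
b·c: (-10899654003783/2961013074923)·(-1/9) + 126627327463/5922026149846·383/91 + 759702293350/8883039224769·9/770 = 1/2 ✓
b·c²: (-10899654003783/2961013074923)·1/81 + 126627327463/5922026149846·146689/8281 + 759702293350/8883039224769·81/592900 = 1/3 ✓
b·Ac: 126627327463/5922026149846·(-1/7) + 759702293350/8883039224769·3973/2002 = 1/6 ✓
b·c³: (-10899654003783/2961013074923)·(-1/729) + 126627327463/5922026149846·56181887/753571 + 759702293350/8883039224769·729/456533000 = 17917151053424853523/11203822052632148940 ≠ 1/4 ⇒ order 3.
b·(c∘Ac): 126627327463/5922026149846·(-383/637) + 759702293350/8883039224769·35757/1541540 = -225356510452/20727091524461 ≠ 1/8
b·Ac²: 126627327463/5922026149846·1/63 + 759702293350/8883039224769·13188997/1639638 = 10014640032091007/14550418250171622 ≠ 1/12
b·A²c: 759702293350/8883039224769·(-5/77) = -49331317750/8883039224769 ≠ 1/24

3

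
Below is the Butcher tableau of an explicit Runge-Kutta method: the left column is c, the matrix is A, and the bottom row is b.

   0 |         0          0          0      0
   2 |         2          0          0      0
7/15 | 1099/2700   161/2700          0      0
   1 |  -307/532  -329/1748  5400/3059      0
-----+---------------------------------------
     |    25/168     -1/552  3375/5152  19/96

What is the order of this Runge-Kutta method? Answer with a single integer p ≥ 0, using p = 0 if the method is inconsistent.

4

b = (25/168, -1/552, 3375/5152, 19/96)
c = (0, 2, 7/15, 1)
Ac = (0, 0, 161/1350, 17/38)
Σ b_i: 25/168·1 + (-1/552)·1 + 3375/5152·1 + 19/96·1 = 1 ✓
b·c: (-1/552)·2 + 3375/5152·7/15 + 19/96·1 = 1/2 ✓
b·c²: (-1/552)·4 + 3375/5152·49/225 + 19/96·1 = 1/3 ✓
b·Ac: 3375/5152·161/1350 + 19/96·17/38 = 1/6 ✓
b·c³: (-1/552)·8 + 3375/5152·343/3375 + 19/96·1 = 1/4 ✓
b·(c∘Ac): 3375/5152·1127/20250 + 19/96·17/38 = 1/8 ✓
b·Ac²: 3375/5152·161/675 + 19/96·(-7/19) = 1/12 ✓
b·A²c: 19/96·4/19 = 1/24 ✓; 4 stages ⇒ order 4.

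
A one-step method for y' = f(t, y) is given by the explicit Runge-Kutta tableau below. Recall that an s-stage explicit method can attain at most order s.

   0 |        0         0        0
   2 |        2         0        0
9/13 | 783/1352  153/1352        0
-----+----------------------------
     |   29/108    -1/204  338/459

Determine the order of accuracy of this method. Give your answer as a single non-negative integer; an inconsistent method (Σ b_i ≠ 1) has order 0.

3

b = (29/108, -1/204, 338/459)
c = (0, 2, 9/13)
Ac = (0, 0, 153/676)
Σ b_i: 29/108·1 + (-1/204)·1 + 338/459·1 = 1 ✓
b·c: (-1/204)·2 + 338/459·9/13 = 1/2 ✓
b·c²: (-1/204)·4 + 338/459·81/169 = 1/3 ✓
b·Ac: 338/459·153/676 = 1/6 ✓; 3 stages ⇒ order 3.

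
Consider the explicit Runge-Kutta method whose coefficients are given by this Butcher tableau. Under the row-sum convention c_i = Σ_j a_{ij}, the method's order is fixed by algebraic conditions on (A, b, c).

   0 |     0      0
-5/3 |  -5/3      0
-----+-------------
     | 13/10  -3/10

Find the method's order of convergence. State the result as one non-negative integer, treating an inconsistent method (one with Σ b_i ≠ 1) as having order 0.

b = (13/10, -3/10)
c = (0, -5/3)
Σ b_i: 13/10·1 + (-3/10)·1 = 1 ✓
b·c: (-3/10)·(-5/3) = 1/2 ✓; 2 stages ⇒ order 2.

2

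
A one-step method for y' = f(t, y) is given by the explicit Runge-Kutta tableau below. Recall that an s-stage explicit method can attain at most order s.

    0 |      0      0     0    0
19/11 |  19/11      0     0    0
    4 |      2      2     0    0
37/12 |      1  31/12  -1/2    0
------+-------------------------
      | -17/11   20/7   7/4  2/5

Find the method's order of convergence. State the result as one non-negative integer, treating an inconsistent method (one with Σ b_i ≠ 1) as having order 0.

0

b = (-17/11, 20/7, 7/4, 2/5)
c = (0, 19/11, 4, 37/12)
Ac = (0, 0, 38/11, 325/132)
Σ b_i: (-17/11)·1 + 20/7·1 + 7/4·1 + 2/5·1 = 5331/1540 ≠ 1 ⇒ order 0.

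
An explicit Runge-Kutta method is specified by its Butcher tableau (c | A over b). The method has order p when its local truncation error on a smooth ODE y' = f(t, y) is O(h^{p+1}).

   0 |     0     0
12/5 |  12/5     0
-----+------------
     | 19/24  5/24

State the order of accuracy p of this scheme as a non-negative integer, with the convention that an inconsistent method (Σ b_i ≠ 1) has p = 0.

2

b = (19/24, 5/24)
c = (0, 12/5)
Σ b_i: 19/24·1 + 5/24·1 = 1 ✓
b·c: 5/24·12/5 = 1/2 ✓; 2 stages ⇒ order 2.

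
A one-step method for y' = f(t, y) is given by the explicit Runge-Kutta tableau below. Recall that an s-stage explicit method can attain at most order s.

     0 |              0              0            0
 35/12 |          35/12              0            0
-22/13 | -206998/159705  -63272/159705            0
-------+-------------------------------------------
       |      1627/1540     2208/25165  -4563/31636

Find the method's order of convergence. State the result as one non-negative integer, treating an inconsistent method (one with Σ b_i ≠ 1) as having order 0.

3

b = (1627/1540, 2208/25165, -4563/31636)
c = (0, 35/12, -22/13)
Ac = (0, 0, -15818/13689)
Σ b_i: 1627/1540·1 + 2208/25165·1 + (-4563/31636)·1 = 1 ✓
b·c: 2208/25165·35/12 + (-4563/31636)·(-22/13) = 1/2 ✓
b·c²: 2208/25165·1225/144 + (-4563/31636)·484/169 = 1/3 ✓
b·Ac: (-4563/31636)·(-15818/13689) = 1/6 ✓; 3 stages ⇒ order 3.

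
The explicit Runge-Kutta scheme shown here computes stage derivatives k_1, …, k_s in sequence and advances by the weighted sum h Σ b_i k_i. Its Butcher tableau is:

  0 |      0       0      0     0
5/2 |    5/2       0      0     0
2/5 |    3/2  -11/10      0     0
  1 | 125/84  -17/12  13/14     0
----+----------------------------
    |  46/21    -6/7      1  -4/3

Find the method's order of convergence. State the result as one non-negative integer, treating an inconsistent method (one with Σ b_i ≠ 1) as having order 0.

b = (46/21, -6/7, 1, -4/3)
c = (0, 5/2, 2/5, 1)
Ac = (0, 0, -11/4, -2663/840)
Σ b_i: 46/21·1 + (-6/7)·1 + 1·1 + (-4/3)·1 = 1 ✓
b·c: (-6/7)·5/2 + 1·2/5 + (-4/3)·1 = -323/105 ≠ 1/2 ⇒ order 1.

1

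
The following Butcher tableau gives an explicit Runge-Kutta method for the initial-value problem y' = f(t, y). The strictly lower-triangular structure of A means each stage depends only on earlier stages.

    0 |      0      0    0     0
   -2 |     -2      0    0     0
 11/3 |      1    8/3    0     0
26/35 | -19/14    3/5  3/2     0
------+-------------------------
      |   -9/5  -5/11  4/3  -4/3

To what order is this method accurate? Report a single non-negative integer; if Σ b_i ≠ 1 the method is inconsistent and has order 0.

b = (-9/5, -5/11, 4/3, -4/3)
c = (0, -2, 11/3, 26/35)
Ac = (0, 0, -16/3, 43/10)
Σ b_i: (-9/5)·1 + (-5/11)·1 + 4/3·1 + (-4/3)·1 = -124/55 ≠ 1 ⇒ order 0.

0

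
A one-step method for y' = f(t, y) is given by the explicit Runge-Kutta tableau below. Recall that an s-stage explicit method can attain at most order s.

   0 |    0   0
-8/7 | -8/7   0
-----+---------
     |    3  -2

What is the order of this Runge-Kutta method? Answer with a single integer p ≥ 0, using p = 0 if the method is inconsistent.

b = (3, -2)
c = (0, -8/7)
Σ b_i: 3·1 + (-2)·1 = 1 ✓
b·c: (-2)·(-8/7) = 16/7 ≠ 1/2 ⇒ order 1.

1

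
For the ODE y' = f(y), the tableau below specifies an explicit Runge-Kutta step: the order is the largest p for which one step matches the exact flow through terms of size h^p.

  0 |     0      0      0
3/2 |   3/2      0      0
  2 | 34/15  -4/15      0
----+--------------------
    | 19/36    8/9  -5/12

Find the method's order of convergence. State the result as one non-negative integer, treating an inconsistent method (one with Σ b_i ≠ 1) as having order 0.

3

b = (19/36, 8/9, -5/12)
c = (0, 3/2, 2)
Ac = (0, 0, -2/5)
Σ b_i: 19/36·1 + 8/9·1 + (-5/12)·1 = 1 ✓
b·c: 8/9·3/2 + (-5/12)·2 = 1/2 ✓
b·c²: 8/9·9/4 + (-5/12)·4 = 1/3 ✓
b·Ac: (-5/12)·(-2/5) = 1/6 ✓; 3 stages ⇒ order 3.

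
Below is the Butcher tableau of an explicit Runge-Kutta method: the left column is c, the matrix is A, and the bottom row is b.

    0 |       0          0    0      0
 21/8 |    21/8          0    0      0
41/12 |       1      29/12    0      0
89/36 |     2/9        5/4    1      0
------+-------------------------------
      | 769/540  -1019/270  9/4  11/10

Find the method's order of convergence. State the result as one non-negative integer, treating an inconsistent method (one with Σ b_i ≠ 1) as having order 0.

2

b = (769/540, -1019/270, 9/4, 11/10)
c = (0, 21/8, 41/12, 89/36)
Ac = (0, 0, 203/32, 643/96)
Σ b_i: 769/540·1 + (-1019/270)·1 + 9/4·1 + 11/10·1 = 1 ✓
b·c: (-1019/270)·21/8 + 9/4·41/12 + 11/10·89/36 = 1/2 ✓
b·c²: (-1019/270)·441/64 + 9/4·1681/144 + 11/10·7921/1296 = 361997/51840 ≠ 1/3 ⇒ order 2.
b·Ac: 9/4·203/32 + 11/10·643/96 = 41551/1920 ≠ 1/6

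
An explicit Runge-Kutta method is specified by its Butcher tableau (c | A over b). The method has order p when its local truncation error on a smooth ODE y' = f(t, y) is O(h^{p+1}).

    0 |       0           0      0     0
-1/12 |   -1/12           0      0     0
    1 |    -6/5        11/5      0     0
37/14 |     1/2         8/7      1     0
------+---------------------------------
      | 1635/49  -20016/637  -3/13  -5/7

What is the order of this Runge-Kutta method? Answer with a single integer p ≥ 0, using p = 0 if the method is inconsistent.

2

b = (1635/49, -20016/637, -3/13, -5/7)
c = (0, -1/12, 1, 37/14)
Ac = (0, 0, -11/60, 19/21)
Σ b_i: 1635/49·1 + (-20016/637)·1 + (-3/13)·1 + (-5/7)·1 = 1 ✓
b·c: (-20016/637)·(-1/12) + (-3/13)·1 + (-5/7)·37/14 = 1/2 ✓
b·c²: (-20016/637)·1/144 + (-3/13)·1 + (-5/7)·1369/196 = -7461/1372 ≠ 1/3 ⇒ order 2.
b·Ac: (-3/13)·(-11/60) + (-5/7)·19/21 = -23083/38220 ≠ 1/6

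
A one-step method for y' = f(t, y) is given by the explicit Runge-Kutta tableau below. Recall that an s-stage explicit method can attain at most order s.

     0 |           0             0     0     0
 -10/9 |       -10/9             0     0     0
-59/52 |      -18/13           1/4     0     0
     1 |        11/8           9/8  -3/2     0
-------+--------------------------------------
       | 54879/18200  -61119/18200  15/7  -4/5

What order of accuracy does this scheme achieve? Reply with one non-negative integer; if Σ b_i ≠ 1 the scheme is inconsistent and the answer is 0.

b = (54879/18200, -61119/18200, 15/7, -4/5)
c = (0, -10/9, -59/52, 1)
Ac = (0, 0, -5/18, 47/104)
Σ b_i: 54879/18200·1 + (-61119/18200)·1 + 15/7·1 + (-4/5)·1 = 1 ✓
b·c: (-61119/18200)·(-10/9) + 15/7·(-59/52) + (-4/5)·1 = 1/2 ✓
b·c²: (-61119/18200)·100/81 + 15/7·3481/2704 + (-4/5)·1 = -1863053/851760 ≠ 1/3 ⇒ order 2.
b·Ac: 15/7·(-5/18) + (-4/5)·47/104 = -1306/1365 ≠ 1/6

2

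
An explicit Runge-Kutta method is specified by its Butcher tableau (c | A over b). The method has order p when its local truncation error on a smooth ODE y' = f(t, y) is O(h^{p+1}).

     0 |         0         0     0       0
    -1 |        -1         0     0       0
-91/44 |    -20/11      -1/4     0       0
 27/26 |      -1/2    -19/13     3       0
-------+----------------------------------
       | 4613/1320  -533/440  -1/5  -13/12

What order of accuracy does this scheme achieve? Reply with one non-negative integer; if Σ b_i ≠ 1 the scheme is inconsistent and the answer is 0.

b = (4613/1320, -533/440, -1/5, -13/12)
c = (0, -1, -91/44, 27/26)
Ac = (0, 0, 1/4, -2713/572)
Σ b_i: 4613/1320·1 + (-533/440)·1 + (-1/5)·1 + (-13/12)·1 = 1 ✓
b·c: (-533/440)·(-1) + (-1/5)·(-91/44) + (-13/12)·27/26 = 1/2 ✓
b·c²: (-533/440)·1 + (-1/5)·8281/1936 + (-13/12)·729/676 = -203553/62920 ≠ 1/3 ⇒ order 2.
b·Ac: (-1/5)·1/4 + (-13/12)·(-2713/572) = 13433/2640 ≠ 1/6

2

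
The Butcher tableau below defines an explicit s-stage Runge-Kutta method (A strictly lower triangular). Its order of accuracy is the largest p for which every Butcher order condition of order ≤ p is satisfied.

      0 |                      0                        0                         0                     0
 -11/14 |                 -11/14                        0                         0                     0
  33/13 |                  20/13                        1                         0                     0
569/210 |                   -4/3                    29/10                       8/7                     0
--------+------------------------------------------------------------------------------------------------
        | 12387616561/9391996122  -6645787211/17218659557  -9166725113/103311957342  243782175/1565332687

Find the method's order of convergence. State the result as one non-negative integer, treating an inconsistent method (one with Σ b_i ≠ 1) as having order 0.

3

b = (12387616561/9391996122, -6645787211/17218659557, -9166725113/103311957342, 243782175/1565332687)
c = (0, -11/14, 33/13, 569/210)
Ac = (0, 0, -11/14, 1133/1820)
Σ b_i: 12387616561/9391996122·1 + (-6645787211/17218659557)·1 + (-9166725113/103311957342)·1 + 243782175/1565332687·1 = 1 ✓
b·c: (-6645787211/17218659557)·(-11/14) + (-9166725113/103311957342)·33/13 + 243782175/1565332687·569/210 = 1/2 ✓
b·c²: (-6645787211/17218659557)·121/196 + (-9166725113/103311957342)·1089/169 + 243782175/1565332687·323761/44100 = 1/3 ✓
b·Ac: (-9166725113/103311957342)·(-11/14) + 243782175/1565332687·1133/1820 = 1/6 ✓
b·c³: (-6645787211/17218659557)·(-1331/2744) + (-9166725113/103311957342)·35937/2197 + 243782175/1565332687·184220009/9261000 = 82283220144868/44870261472855 ≠ 1/4 ⇒ order 3.
b·(c∘Ac): (-9166725113/103311957342)·(-363/182) + 243782175/1565332687·644677/382200 = 38540137185/87658630472 ≠ 1/8
b·Ac²: (-9166725113/103311957342)·121/196 + 243782175/1565332687·3032381/331240 = 2343424831759/1709343294204 ≠ 1/12
b·A²c: 243782175/1565332687·(-44/49) = -1532345100/10957328809 ≠ 1/24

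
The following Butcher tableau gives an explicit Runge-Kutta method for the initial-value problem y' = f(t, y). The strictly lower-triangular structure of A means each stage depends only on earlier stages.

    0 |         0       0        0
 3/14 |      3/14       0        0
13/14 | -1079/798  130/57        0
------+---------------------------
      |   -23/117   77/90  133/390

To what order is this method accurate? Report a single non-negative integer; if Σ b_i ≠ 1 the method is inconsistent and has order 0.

3

b = (-23/117, 77/90, 133/390)
c = (0, 3/14, 13/14)
Ac = (0, 0, 65/133)
Σ b_i: (-23/117)·1 + 77/90·1 + 133/390·1 = 1 ✓
b·c: 77/90·3/14 + 133/390·13/14 = 1/2 ✓
b·c²: 77/90·9/196 + 133/390·169/196 = 1/3 ✓
b·Ac: 133/390·65/133 = 1/6 ✓; 3 stages ⇒ order 3.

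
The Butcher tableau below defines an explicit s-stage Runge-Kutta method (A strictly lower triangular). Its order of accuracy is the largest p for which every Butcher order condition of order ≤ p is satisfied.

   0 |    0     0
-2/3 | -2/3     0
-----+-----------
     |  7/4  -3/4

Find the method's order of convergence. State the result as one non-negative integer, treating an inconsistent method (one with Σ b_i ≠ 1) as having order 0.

2

b = (7/4, -3/4)
c = (0, -2/3)
Σ b_i: 7/4·1 + (-3/4)·1 = 1 ✓
b·c: (-3/4)·(-2/3) = 1/2 ✓; 2 stages ⇒ order 2.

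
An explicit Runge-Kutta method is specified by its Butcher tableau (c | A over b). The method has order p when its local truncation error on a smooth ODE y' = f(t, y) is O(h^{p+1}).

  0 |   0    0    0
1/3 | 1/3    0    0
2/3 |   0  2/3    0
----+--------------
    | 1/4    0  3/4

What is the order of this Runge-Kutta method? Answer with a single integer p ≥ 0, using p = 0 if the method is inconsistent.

b = (1/4, 0, 3/4)
c = (0, 1/3, 2/3)
Ac = (0, 0, 2/9)
Σ b_i: 1/4·1 + 3/4·1 = 1 ✓
b·c: 3/4·2/3 = 1/2 ✓
b·c²: 3/4·4/9 = 1/3 ✓
b·Ac: 3/4·2/9 = 1/6 ✓; 3 stages ⇒ order 3.

3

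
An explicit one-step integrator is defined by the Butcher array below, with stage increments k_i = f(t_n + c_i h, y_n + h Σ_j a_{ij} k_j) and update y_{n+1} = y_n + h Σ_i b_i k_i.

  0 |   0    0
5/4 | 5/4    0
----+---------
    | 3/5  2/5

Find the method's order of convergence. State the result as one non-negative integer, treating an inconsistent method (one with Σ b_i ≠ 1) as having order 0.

2

b = (3/5, 2/5)
c = (0, 5/4)
Σ b_i: 3/5·1 + 2/5·1 = 1 ✓
b·c: 2/5·5/4 = 1/2 ✓; 2 stages ⇒ order 2.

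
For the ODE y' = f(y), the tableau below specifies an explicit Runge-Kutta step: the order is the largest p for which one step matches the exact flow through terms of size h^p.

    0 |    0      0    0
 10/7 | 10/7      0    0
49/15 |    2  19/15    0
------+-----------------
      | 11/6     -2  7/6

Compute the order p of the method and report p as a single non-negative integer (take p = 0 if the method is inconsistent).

b = (11/6, -2, 7/6)
c = (0, 10/7, 49/15)
Ac = (0, 0, 38/21)
Σ b_i: 11/6·1 + (-2)·1 + 7/6·1 = 1 ✓
b·c: (-2)·10/7 + 7/6·49/15 = 601/630 ≠ 1/2 ⇒ order 1.

1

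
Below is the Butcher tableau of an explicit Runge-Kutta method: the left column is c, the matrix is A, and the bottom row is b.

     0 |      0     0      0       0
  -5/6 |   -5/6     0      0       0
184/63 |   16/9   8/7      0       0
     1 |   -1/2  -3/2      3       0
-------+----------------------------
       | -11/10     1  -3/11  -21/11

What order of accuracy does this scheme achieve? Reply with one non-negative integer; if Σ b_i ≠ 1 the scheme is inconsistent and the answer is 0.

b = (-11/10, 1, -3/11, -21/11)
c = (0, -5/6, 184/63, 1)
Ac = (0, 0, -20/21, 841/84)
Σ b_i: (-11/10)·1 + 1·1 + (-3/11)·1 + (-21/11)·1 = -251/110 ≠ 1 ⇒ order 0.

0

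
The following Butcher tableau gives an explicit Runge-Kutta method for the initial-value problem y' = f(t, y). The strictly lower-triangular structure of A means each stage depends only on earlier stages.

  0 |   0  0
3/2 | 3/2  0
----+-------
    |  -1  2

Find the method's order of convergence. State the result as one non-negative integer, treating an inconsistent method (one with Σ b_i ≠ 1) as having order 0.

b = (-1, 2)
c = (0, 3/2)
Σ b_i: (-1)·1 + 2·1 = 1 ✓
b·c: 2·3/2 = 3 ≠ 1/2 ⇒ order 1.

1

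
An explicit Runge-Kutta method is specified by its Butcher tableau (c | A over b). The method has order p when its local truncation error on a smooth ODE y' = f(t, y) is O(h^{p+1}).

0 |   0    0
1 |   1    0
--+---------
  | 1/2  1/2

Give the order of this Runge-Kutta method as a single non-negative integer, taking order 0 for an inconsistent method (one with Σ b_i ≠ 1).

2

b = (1/2, 1/2)
c = (0, 1)
Σ b_i: 1/2·1 + 1/2·1 = 1 ✓
b·c: 1/2·1 = 1/2 ✓; 2 stages ⇒ order 2.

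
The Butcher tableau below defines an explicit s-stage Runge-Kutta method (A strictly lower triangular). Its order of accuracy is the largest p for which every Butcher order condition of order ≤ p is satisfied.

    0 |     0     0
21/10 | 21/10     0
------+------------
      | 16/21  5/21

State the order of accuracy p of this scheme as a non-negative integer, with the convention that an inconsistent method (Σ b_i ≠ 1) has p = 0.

b = (16/21, 5/21)
c = (0, 21/10)
Σ b_i: 16/21·1 + 5/21·1 = 1 ✓
b·c: 5/21·21/10 = 1/2 ✓; 2 stages ⇒ order 2.

2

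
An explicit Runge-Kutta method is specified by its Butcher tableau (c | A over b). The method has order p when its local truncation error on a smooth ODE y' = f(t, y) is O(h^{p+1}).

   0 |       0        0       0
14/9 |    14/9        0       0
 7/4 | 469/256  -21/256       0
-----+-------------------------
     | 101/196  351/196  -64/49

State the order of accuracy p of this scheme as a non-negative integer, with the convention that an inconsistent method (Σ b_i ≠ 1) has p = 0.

3

b = (101/196, 351/196, -64/49)
c = (0, 14/9, 7/4)
Ac = (0, 0, -49/384)
Σ b_i: 101/196·1 + 351/196·1 + (-64/49)·1 = 1 ✓
b·c: 351/196·14/9 + (-64/49)·7/4 = 1/2 ✓
b·c²: 351/196·196/81 + (-64/49)·49/16 = 1/3 ✓
b·Ac: (-64/49)·(-49/384) = 1/6 ✓; 3 stages ⇒ order 3.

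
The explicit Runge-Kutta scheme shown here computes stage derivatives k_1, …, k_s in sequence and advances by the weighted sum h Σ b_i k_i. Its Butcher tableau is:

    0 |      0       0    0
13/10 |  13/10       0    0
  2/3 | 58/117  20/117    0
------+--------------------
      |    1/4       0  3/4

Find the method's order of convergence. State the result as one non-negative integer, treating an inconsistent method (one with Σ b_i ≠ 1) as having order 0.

3

b = (1/4, 0, 3/4)
c = (0, 13/10, 2/3)
Ac = (0, 0, 2/9)
Σ b_i: 1/4·1 + 3/4·1 = 1 ✓
b·c: 3/4·2/3 = 1/2 ✓
b·c²: 3/4·4/9 = 1/3 ✓
b·Ac: 3/4·2/9 = 1/6 ✓; 3 stages ⇒ order 3.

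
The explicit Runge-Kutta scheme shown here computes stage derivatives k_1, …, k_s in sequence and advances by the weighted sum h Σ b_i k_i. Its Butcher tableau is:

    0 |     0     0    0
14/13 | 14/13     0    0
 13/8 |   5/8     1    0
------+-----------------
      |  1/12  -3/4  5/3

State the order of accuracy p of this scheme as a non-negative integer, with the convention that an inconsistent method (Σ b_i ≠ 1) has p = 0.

1

b = (1/12, -3/4, 5/3)
c = (0, 14/13, 13/8)
Ac = (0, 0, 14/13)
Σ b_i: 1/12·1 + (-3/4)·1 + 5/3·1 = 1 ✓
b·c: (-3/4)·14/13 + 5/3·13/8 = 593/312 ≠ 1/2 ⇒ order 1.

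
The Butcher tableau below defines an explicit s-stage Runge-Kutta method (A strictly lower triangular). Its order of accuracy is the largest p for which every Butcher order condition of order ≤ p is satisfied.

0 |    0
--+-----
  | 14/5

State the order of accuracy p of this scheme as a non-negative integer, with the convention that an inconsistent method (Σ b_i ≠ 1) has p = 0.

b = (14/5)
c = (0)
Σ b_i: 14/5·1 = 14/5 ≠ 1 ⇒ order 0.

0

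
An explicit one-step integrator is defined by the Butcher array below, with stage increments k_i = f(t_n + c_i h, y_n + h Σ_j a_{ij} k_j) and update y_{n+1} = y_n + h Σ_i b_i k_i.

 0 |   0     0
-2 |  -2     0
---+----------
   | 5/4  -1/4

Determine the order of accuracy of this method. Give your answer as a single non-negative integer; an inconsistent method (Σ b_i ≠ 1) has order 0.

2

b = (5/4, -1/4)
c = (0, -2)
Σ b_i: 5/4·1 + (-1/4)·1 = 1 ✓
b·c: (-1/4)·(-2) = 1/2 ✓; 2 stages ⇒ order 2.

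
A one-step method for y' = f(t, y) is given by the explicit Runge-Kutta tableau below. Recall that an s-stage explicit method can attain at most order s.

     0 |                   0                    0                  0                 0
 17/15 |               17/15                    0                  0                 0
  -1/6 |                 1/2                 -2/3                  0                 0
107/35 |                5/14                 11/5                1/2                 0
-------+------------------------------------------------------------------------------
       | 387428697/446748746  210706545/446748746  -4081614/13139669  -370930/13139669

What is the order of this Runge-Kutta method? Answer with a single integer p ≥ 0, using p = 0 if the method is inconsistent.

b = (387428697/446748746, 210706545/446748746, -4081614/13139669, -370930/13139669)
c = (0, 17/15, -1/6, 107/35)
Ac = (0, 0, -34/45, 241/100)
Σ b_i: 387428697/446748746·1 + 210706545/446748746·1 + (-4081614/13139669)·1 + (-370930/13139669)·1 = 1 ✓
b·c: 210706545/446748746·17/15 + (-4081614/13139669)·(-1/6) + (-370930/13139669)·107/35 = 1/2 ✓
b·c²: 210706545/446748746·289/225 + (-4081614/13139669)·1/36 + (-370930/13139669)·11449/1225 = 1/3 ✓
b·Ac: (-4081614/13139669)·(-34/45) + (-370930/13139669)·241/100 = 1/6 ✓
b·c³: 210706545/446748746·4913/3375 + (-4081614/13139669)·(-1/216) + (-370930/13139669)·1225043/42875 = -9816117859/82779914700 ≠ 1/4 ⇒ order 3.
b·(c∘Ac): (-4081614/13139669)·17/135 + (-370930/13139669)·25787/3500 = -1461099277/5912851050 ≠ 1/8
b·Ac²: (-4081614/13139669)·(-578/675) + (-370930/13139669)·8519/3000 = 439515611/2365140420 ≠ 1/12
b·A²c: (-370930/13139669)·(-17/45) = 1261162/118257021 ≠ 1/24

3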